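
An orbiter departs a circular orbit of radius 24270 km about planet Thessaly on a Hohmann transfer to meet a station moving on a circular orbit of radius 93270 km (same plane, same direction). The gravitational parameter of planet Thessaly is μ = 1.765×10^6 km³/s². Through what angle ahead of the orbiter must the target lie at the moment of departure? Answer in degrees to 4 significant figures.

The Hohmann ellipse has a_t = (r₁ + r₂)/2 = 58770 km.
Transfer time t = π√(a_t³/μ) = 33690 s.
The target's mean motion on its circular orbit is ω₂ = √(μ/r₂³) = 4.664×10^-5 rad/s.
Angle swept by the target during transfer: ω₂·t = 1.5713 rad = 90.03°.
The orbiter traverses 180° on the transfer ellipse, so the target must lead by 180° − 90.03° = 89.97°.

φ = 89.97°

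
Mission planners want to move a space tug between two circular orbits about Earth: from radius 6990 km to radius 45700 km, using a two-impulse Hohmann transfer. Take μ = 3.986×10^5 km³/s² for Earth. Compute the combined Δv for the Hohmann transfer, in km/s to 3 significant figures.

Δv = 3.83 km/s

Transfer-ellipse semi-major axis a_t = (r₁ + r₂)/2 = (6990 + 45700)/2 = 26345 km.
At r₁ the circular-orbit speed is v₁ = √(μ/r₁) = 7.5514 km/s.
Transfer-orbit speed at r₁ (vis-viva equation): v_p = √[μ(2/r₁ − 1/a_t)] = 9.9458 km/s.
First burn Δv₁ = |v_p − v₁| = 2.394 km/s.
Circular speed at r₂: v₂ = √(μ/r₂) = 2.953 km/s.
Transfer-orbit speed at r₂: v_a = √[μ(2/r₂ − 1/a_t)] = 1.521 km/s.
Second burn Δv₂ = |v₂ − v_a| = 1.432 km/s.
Δv = Δv₁ + Δv₂ = 2.394 + 1.432 = 3.826 km/s.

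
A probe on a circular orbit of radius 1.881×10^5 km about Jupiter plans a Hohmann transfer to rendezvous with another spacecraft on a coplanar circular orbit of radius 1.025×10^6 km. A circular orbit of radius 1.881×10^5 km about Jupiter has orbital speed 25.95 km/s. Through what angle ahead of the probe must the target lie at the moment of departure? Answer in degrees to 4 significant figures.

From the circular-orbit relation v² = μ/r at r = 1.881×10^5 km: μ = v²r = (25.95)² × 1.881×10^5 = 1.26667×10^8 km³/s².
Transfer-ellipse semi-major axis a_t = (r₁ + r₂)/2 = (1.881×10^5 + 1.025×10^6)/2 = 6.0655×10^5 km.
Transfer time t = π√(a_t³/μ) = 1.31862×10^5 s.
The target's mean motion on its circular orbit is ω₂ = √(μ/r₂³) = 1.08454×10^-5 rad/s.
Angle swept by the target during transfer: ω₂·t = 1.4301 rad = 81.94°.
The probe traverses 180° on the transfer ellipse, so the target must lead by 180° − 81.94° = 98.06°.

φ = 98.06°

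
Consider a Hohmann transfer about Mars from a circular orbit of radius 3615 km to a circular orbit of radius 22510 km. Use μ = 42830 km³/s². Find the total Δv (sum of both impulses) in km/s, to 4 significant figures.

Δv = 1.730 km/s

Transfer-ellipse semi-major axis a_t = (r₁ + r₂)/2 = (3615 + 22510)/2 = 13062.5 km.
Circular speed at r₁: v₁ = √(μ/r₁) = √(42830/3615) = 3.4421 km/s.
Transfer-orbit speed at r₁ (vis-viva equation): v_p = √[μ(2/r₁ − 1/a_t)] = 4.5185 km/s.
First burn Δv₁ = |v_p − v₁| = 1.076 km/s.
Circular speed at r₂: v₂ = √(μ/r₂) = 1.37939 km/s.
Transfer-orbit speed at r₂: v_a = √[μ(2/r₂ − 1/a_t)] = 0.725650 km/s.
Second burn Δv₂ = |v₂ − v_a| = 0.6537 km/s.
Δv = Δv₁ + Δv₂ = 1.076 + 0.6537 = 1.730 km/s.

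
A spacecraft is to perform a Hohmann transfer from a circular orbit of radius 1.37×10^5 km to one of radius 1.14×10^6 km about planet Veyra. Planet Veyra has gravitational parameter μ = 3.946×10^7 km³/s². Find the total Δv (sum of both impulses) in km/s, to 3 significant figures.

Semi-major axis of the transfer orbit: a_t = (1.370×10^5 + 1.140×10^6)/2 = 6.385×10^5 km.
At r₁ the circular-orbit speed is v₁ = √(μ/r₁) = 16.971 km/s.
On the transfer ellipse at r₁, v² = μ(2/r − 1/a) gives v_p = √[μ(2/r₁ − 1/a_t)] = 22.677 km/s.
First burn Δv₁ = |v_p − v₁| = 5.706 km/s.
Circular speed at r₂: v₂ = √(μ/r₂) = 5.883 km/s.
Transfer-orbit speed at r₂: v_a = √[μ(2/r₂ − 1/a_t)] = 2.725 km/s.
Second burn Δv₂ = |v₂ − v_a| = 3.158 km/s.
Total Δv = Δv₁ + Δv₂ = 8.864 km/s.

Δv = 8.86 km/s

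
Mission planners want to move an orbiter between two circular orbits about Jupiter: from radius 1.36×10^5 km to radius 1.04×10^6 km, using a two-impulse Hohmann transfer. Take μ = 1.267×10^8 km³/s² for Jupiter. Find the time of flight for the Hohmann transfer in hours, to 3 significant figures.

t = 35.0 hours

The Hohmann ellipse has a_t = (r₁ + r₂)/2 = 5.880×10^5 km.
By Kepler's third law the transfer-orbit period is T = 2π√(a_t³/μ), so t = T/2 = 1.2584×10^5 s.
Converting: 1.2584×10^5 s ÷ 3600 s/hour = 35.0 hours.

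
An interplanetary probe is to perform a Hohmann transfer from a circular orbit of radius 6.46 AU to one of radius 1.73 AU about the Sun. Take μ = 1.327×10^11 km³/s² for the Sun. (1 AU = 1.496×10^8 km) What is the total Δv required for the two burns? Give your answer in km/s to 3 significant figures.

In km: r₁ = 6.46 × 1.496×10^8 = 9.66416×10^8 km; r₂ = 1.73 × 1.496×10^8 = 2.58808×10^8 km.
The Hohmann ellipse has a_t = (r₁ + r₂)/2 = 6.12612×10^8 km.
Circular speed at r₁: v₁ = √(μ/r₁) = √(1.327×10^11/9.66416×10^8) = 11.718 km/s.
Transfer-orbit speed at r₁ (v² = μ(2/r − 1/a)): v_a = √[μ(2/r₁ − 1/a_t)] = 7.6164 km/s.
First burn Δv₁ = |v_a − v₁| = 4.1016 km/s.
At r₂, v₂ = √(μ/r₂) = 22.643659 km/s.
Transfer-orbit speed at r₂: v_p = √[μ(2/r₂ − 1/a_t)] = 28.440414 km/s.
Second burn Δv₂ = |v₂ − v_p| = 5.7968 km/s.
Total Δv = Δv₁ + Δv₂ = 9.898 km/s.

Δv = 9.90 km/s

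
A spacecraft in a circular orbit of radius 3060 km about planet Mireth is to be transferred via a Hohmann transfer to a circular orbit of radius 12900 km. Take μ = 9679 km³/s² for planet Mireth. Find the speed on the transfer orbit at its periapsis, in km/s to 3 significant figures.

Semi-major axis of the transfer orbit: a_t = (3060 + 12900)/2 = 7980 km.
At periapsis, r = 3060 km.
Applying v² = μ(2/r − 1/a_t): v = 2.261 km/s.

v = 2.26 km/s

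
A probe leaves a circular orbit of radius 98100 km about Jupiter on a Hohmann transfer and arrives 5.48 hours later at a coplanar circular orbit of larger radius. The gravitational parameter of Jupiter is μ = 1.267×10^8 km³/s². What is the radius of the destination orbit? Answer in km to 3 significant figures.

r₂ = 2.44×10^5 km

Transfer time t = 5.48 hours = 19728 s, and t = π√(a_t³/μ).
So a_t = (μ t²/π²)^(1/3) = (1.267×10^8 × (19728)² / π²)^(1/3) = 1.7095×10^5 km.
Since a_t = (r₁ + r₂)/2, r₂ = 2a_t − r₁ = 2×1.7095×10^5 − 98100 = 2.438×10^5 km.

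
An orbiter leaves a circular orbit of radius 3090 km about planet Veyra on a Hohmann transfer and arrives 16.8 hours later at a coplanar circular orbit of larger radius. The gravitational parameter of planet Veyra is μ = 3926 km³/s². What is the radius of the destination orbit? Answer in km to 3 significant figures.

Transfer time t = 16.8 hours = 60480 s, and t = π√(a_t³/μ).
So a_t = (μ t²/π²)^(1/3) = (3926 × (60480)² / π²)^(1/3) = 11332 km.
Since a_t = (r₁ + r₂)/2, r₂ = 2a_t − r₁ = 2×11332 − 3090 = 19574 km.

r₂ = 19600 km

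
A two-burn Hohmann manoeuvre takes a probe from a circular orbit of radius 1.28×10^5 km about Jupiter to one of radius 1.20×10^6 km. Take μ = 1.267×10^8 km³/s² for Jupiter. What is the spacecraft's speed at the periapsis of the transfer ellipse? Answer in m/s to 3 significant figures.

v = 42300 m/s

Transfer-ellipse semi-major axis a_t = (r₁ + r₂)/2 = (1.280×10^5 + 1.200×10^6)/2 = 6.640×10^5 km.
The periapsis of the transfer ellipse is at r = 1.280×10^5 km.
Vis-viva: v = √[μ(2/r − 1/a_t)] = √[1.267×10^8 × (2/1.280×10^5 − 1/6.640×10^5)] = 42.30 km/s.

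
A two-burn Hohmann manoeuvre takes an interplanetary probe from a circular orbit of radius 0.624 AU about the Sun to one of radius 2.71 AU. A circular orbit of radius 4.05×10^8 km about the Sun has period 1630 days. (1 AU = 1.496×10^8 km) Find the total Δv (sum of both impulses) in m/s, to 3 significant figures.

From Kepler's third law T² = 4π²r³/μ at r = 4.05×10^8 km, T = 1630 days = 1630 × 86400 s = 1.40832×10^8 s: μ = 4π²r³/T² = 1.32228×10^11 km³/s².
In km: r₁ = 0.624 × 1.496×10^8 = 9.33504×10^7 km; r₂ = 2.71 × 1.496×10^8 = 4.05416×10^8 km.
Transfer-ellipse semi-major axis a_t = (r₁ + r₂)/2 = (9.33504×10^7 + 4.05416×10^8)/2 = 2.493832×10^8 km.
At r₁ the circular-orbit speed is v₁ = √(μ/r₁) = 37.64 km/s.
On the transfer ellipse at r₁, v² = μ(2/r − 1/a) gives v_p = √[μ(2/r₁ − 1/a_t)] = 47.99 km/s.
First burn Δv₁ = |v_p − v₁| = 10.35 km/s.
Circular speed at r₂: v₂ = √(μ/r₂) = 18.06 km/s.
Transfer-orbit speed at r₂: v_a = √[μ(2/r₂ − 1/a_t)] = 11.05 km/s.
Second burn Δv₂ = |v₂ − v_a| = 7.010 km/s.
Δv = Δv₁ + Δv₂ = 10.35 + 7.010 = 17.36 km/s.

Δv = 17400 m/s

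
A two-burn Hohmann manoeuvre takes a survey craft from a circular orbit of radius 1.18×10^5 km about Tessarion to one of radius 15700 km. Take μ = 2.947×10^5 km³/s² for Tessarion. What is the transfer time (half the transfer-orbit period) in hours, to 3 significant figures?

t = 27.8 hours

Transfer-ellipse semi-major axis a_t = (r₁ + r₂)/2 = (1.180×10^5 + 15700)/2 = 66850 km.
Transfer time t = π√(a_t³/μ) = π√((66850)³ / 2.947×10^5) = 1.000×10^5 s.
Converting: 1.000×10^5 s ÷ 3600 s/hour = 27.8 hours.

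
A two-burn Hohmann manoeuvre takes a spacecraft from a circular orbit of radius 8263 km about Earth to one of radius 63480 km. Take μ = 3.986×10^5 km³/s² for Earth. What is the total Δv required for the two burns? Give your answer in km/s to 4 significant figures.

Δv = 3.597 km/s

Semi-major axis of the transfer orbit: a_t = (8263 + 63480)/2 = 35871.5 km.
At r₁ the circular-orbit speed is v₁ = √(μ/r₁) = 6.945 km/s.
Transfer-orbit speed at r₁ (v² = μ(2/r − 1/a)): v_p = √[μ(2/r₁ − 1/a_t)] = 9.239 km/s.
First burn Δv₁ = |v_p − v₁| = 2.294 km/s.
At r₂, v₂ = √(μ/r₂) = 2.506 km/s.
Transfer-orbit speed at r₂: v_a = √[μ(2/r₂ − 1/a_t)] = 1.203 km/s.
Second burn Δv₂ = |v₂ − v_a| = 1.303 km/s.
Total Δv = Δv₁ + Δv₂ = 3.597 km/s.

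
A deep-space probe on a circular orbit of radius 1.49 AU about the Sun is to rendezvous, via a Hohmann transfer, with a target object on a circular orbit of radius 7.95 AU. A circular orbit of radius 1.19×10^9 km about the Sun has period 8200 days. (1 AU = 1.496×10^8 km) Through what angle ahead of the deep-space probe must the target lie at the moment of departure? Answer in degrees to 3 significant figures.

From Kepler's third law T² = 4π²r³/μ at r = 1.19×10^9 km, T = 8200 days = 8200 × 86400 s = 7.0848×10^8 s: μ = 4π²r³/T² = 1.32540×10^11 km³/s².
In km: r₁ = 1.49 × 1.496×10^8 = 2.22904×10^8 km; r₂ = 7.95 × 1.496×10^8 = 1.18932×10^9 km.
Transfer-ellipse semi-major axis a_t = (r₁ + r₂)/2 = (2.22904×10^8 + 1.18932×10^9)/2 = 7.06112×10^8 km.
Transfer time t = π√(a_t³/μ) = 1.61915×10^8 s.
Target angular speed ω₂ = √(μ/r₂³) = 8.87615×10^-9 rad/s.
Angle swept by the target during transfer: ω₂·t = 1.43718 rad = 82.34°.
The deep-space probe traverses 180° on the transfer ellipse, so the target must lead by 180° − 82.34° = 97.7°.

φ = 97.7°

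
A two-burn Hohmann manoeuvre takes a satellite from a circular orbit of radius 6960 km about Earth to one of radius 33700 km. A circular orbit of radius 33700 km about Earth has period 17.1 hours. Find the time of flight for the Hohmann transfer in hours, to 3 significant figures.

t = 4.01 hours

From Kepler's third law T² = 4π²r³/μ at r = 33700 km, T = 17.1 hours = 17.1 × 3600 s = 61560 s: μ = 4π²r³/T² = 3.98705×10^5 km³/s².
The Hohmann ellipse has a_t = (r₁ + r₂)/2 = 20330 km.
Transfer time t = π√(a_t³/μ) = π√((20330)³ / 3.98705×10^5) = 14420 s.
Converting: 14420 s ÷ 3600 s/hour = 4.01 hours.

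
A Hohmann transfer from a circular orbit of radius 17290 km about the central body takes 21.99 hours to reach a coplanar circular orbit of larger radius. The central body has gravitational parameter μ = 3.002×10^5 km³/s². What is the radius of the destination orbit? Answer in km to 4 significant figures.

r₂ = 97810 km

Transfer time t = 21.99 hours = 79164 s, and t = π√(a_t³/μ).
So a_t = (μ t²/π²)^(1/3) = (3.002×10^5 × (79164)² / π²)^(1/3) = 57551 km.
Since a_t = (r₁ + r₂)/2, r₂ = 2a_t − r₁ = 2×57551 − 17290 = 97812 km.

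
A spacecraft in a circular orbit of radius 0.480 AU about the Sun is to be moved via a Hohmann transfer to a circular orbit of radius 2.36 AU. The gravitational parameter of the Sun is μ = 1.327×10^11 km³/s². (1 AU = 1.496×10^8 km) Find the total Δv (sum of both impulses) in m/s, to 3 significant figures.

In km: r₁ = 0.480 × 1.496×10^8 = 7.1808×10^7 km; r₂ = 2.36 × 1.496×10^8 = 3.53056×10^8 km.
Transfer-ellipse semi-major axis a_t = (r₁ + r₂)/2 = (7.1808×10^7 + 3.53056×10^8)/2 = 2.12432×10^8 km.
At r₁ the circular-orbit speed is v₁ = √(μ/r₁) = 42.988 km/s.
On the transfer ellipse at r₁, vis-viva equation gives v_p = √[μ(2/r₁ − 1/a_t)] = 55.419 km/s.
First burn Δv₁ = |v_p − v₁| = 12.431 km/s.
At r₂, v₂ = √(μ/r₂) = 19.3871 km/s.
Transfer-orbit speed at r₂: v_a = √[μ(2/r₂ − 1/a_t)] = 11.2717 km/s.
Second burn Δv₂ = |v₂ − v_a| = 8.1154 km/s.
Total Δv = Δv₁ + Δv₂ = 20.55 km/s.

Δv = 20500 m/s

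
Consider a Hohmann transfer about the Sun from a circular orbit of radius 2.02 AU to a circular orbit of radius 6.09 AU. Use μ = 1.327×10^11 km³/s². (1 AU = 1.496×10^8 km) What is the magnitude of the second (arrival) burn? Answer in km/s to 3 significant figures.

Δv₂ = 3.55 km/s

In km: r₁ = 2.02 × 1.496×10^8 = 3.02192×10^8 km; r₂ = 6.09 × 1.496×10^8 = 9.11064×10^8 km.
Transfer-ellipse semi-major axis a_t = (r₁ + r₂)/2 = (3.02192×10^8 + 9.11064×10^8)/2 = 6.06628×10^8 km.
Circular speed at r = 9.11064×10^8 km: v_c = √(μ/r) = 12.069 km/s.
Vis-viva on the transfer ellipse at r = 9.11064×10^8 km gives v_t = √[μ(2/r − 1/a_t)] = 8.5181 km/s.
Δv₂ = |v_t − v_c| = |8.5181 − 12.069| = 3.551 km/s.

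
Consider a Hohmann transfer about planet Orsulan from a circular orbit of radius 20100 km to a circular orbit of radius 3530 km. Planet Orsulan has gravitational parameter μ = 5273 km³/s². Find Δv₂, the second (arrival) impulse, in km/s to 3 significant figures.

Δv₂ = 0.372 km/s

Transfer-ellipse semi-major axis a_t = (r₁ + r₂)/2 = (20100 + 3530)/2 = 11815 km.
Circular speed at r = 3530 km: v_c = √(μ/r) = 1.2222 km/s.
Vis-viva on the transfer ellipse at r = 3530 km gives v_t = √[μ(2/r − 1/a_t)] = 1.5941 km/s.
Δv₂ = |v_t − v_c| = |1.5941 − 1.2222| = 0.3719 km/s.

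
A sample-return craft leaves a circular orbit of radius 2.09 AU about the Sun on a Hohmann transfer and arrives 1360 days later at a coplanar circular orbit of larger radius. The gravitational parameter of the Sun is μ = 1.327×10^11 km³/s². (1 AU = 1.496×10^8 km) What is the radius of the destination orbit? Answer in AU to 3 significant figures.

In km: r₁ = 2.09 × 1.496×10^8 = 3.12664×10^8 km.
Transfer time t = 1360 days = 1.17504×10^8 s, and t = π√(a_t³/μ).
So a_t = (μ t²/π²)^(1/3) = (1.327×10^11 × (1.17504×10^8)² / π²)^(1/3) = 5.7046×10^8 km.
Since a_t = (r₁ + r₂)/2, r₂ = 2a_t − r₁ = 2×5.7046×10^8 − 3.12664×10^8 = 8.28256×10^8 km.
In AU: r₂ = 8.28256×10^8 / 1.496×10^8 = 5.54 AU.

r₂ = 5.54 AU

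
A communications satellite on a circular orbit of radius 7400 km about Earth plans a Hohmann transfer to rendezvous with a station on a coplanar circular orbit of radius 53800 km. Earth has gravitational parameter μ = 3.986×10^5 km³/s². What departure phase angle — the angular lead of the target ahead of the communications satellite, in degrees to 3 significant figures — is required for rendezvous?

φ = 103°

Transfer-ellipse semi-major axis a_t = (r₁ + r₂)/2 = (7400 + 53800)/2 = 30600 km.
The half-period of the transfer ellipse is t = π√(a_t³/μ) = 26636 s.
Target angular speed ω₂ = √(μ/r₂³) = 5.0594×10^-5 rad/s.
Angle swept by the target during transfer: ω₂·t = 1.3476 rad = 77.21°.
Arrival is 180° from departure on the ellipse, so φ = 180° − 77.21° = 103°.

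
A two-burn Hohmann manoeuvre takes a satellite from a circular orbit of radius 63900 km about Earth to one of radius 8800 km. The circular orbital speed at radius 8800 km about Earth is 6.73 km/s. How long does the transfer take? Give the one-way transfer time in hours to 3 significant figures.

From the circular-orbit relation v² = μ/r at r = 8800 km: μ = v²r = (6.73)² × 8800 = 3.98578×10^5 km³/s².
The Hohmann ellipse has a_t = (r₁ + r₂)/2 = 36350 km.
Transfer time t = π√(a_t³/μ) = π√((36350)³ / 3.98578×10^5) = 34490 s.
Converting: 34490 s ÷ 3600 s/hour = 9.58 hours.

t = 9.58 hours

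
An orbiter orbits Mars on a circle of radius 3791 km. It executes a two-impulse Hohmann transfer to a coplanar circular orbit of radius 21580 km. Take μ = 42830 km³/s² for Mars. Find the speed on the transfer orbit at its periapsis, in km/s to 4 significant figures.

Transfer-ellipse semi-major axis a_t = (r₁ + r₂)/2 = (3791 + 21580)/2 = 12685.5 km.
The periapsis of the transfer ellipse is at r = 3791 km.
From the vis-viva equation, v = √[μ(2/r − 1/a_t)] = 4.384 km/s.

v = 4.384 km/s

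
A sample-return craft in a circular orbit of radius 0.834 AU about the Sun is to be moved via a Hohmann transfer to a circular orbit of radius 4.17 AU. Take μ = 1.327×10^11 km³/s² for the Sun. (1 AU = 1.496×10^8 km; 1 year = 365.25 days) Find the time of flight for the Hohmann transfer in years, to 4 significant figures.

t = 1.979 years

In km: r₁ = 0.834 × 1.496×10^8 = 1.247664×10^8 km; r₂ = 4.17 × 1.496×10^8 = 6.23832×10^8 km.
Transfer-ellipse semi-major axis a_t = (r₁ + r₂)/2 = (1.247664×10^8 + 6.23832×10^8)/2 = 3.742992×10^8 km.
Half the transfer-orbit period gives t = π√(a_t³/μ) = 6.245×10^7 s.
Converting: 6.245×10^7 s ÷ 3.15576×10^7 s/year (365.25 × 86400) = 1.979 years.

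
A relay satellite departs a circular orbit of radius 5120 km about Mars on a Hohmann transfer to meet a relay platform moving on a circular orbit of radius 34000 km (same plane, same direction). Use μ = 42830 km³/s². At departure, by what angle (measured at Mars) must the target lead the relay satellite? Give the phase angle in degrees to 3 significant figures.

The Hohmann ellipse has a_t = (r₁ + r₂)/2 = 19560 km.
Transfer time t = π√(a_t³/μ) = 41527 s.
The target's mean motion on its circular orbit is ω₂ = √(μ/r₂³) = 3.3011×10^-5 rad/s.
Angle swept by the target during transfer: ω₂·t = 1.3708 rad = 78.54°.
The relay satellite traverses 180° on the transfer ellipse, so the target must lead by 180° − 78.54° = 101°.

φ = 101°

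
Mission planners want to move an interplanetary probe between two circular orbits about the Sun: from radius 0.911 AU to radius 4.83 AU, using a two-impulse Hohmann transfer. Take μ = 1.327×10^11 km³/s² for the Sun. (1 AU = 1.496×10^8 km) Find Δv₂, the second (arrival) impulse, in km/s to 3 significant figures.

Δv₂ = 5.92 km/s

In km: r₁ = 0.911 × 1.496×10^8 = 1.362856×10^8 km; r₂ = 4.83 × 1.496×10^8 = 7.22568×10^8 km.
Semi-major axis of the transfer orbit: a_t = (1.362856×10^8 + 7.22568×10^8)/2 = 4.294268×10^8 km.
Circular speed at r = 7.22568×10^8 km: v_c = √(μ/r) = 13.5518 km/s.
Transfer-orbit speed at the same r (vis-viva, a = a_t): v_t = √[μ(2/r − 1/a_t)] = 7.63443 km/s.
Δv₂ = |v_t − v_c| = |7.63443 − 13.5518| = 5.917 km/s.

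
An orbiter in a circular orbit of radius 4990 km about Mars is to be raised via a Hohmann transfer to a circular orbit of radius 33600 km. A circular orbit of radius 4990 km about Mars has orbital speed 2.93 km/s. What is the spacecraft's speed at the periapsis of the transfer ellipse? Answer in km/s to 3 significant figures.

From the circular-orbit relation v² = μ/r at r = 4990 km: μ = v²r = (2.93)² × 4990 = 42838.7 km³/s².
The Hohmann ellipse has a_t = (r₁ + r₂)/2 = 19295 km.
The periapsis of the transfer ellipse is at r = 4990 km.
Applying v² = μ(2/r − 1/a_t): v = 3.866 km/s.

v = 3.87 km/s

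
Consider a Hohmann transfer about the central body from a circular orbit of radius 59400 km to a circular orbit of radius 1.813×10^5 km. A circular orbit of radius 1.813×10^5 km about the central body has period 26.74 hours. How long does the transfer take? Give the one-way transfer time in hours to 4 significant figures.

t = 7.231 hours

From Kepler's third law T² = 4π²r³/μ at r = 1.813×10^5 km, T = 26.74 hours = 26.74 × 3600 s = 96264 s: μ = 4π²r³/T² = 2.53878×10^7 km³/s².
Semi-major axis of the transfer orbit: a_t = (59400 + 1.813×10^5)/2 = 1.2035×10^5 km.
Half the transfer-orbit period gives t = π√(a_t³/μ) = 26030 s.
Converting: 26030 s ÷ 3600 s/hour = 7.231 hours.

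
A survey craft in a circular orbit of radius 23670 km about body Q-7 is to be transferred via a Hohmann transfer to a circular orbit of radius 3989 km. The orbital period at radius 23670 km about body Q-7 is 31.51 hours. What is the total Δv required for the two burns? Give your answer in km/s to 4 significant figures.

Δv = 1.591 km/s

From Kepler's third law T² = 4π²r³/μ at r = 23670 km, T = 31.51 hours = 31.51 × 3600 s = 1.13436×10^5 s: μ = 4π²r³/T² = 40686.7 km³/s².
Transfer-ellipse semi-major axis a_t = (r₁ + r₂)/2 = (23670 + 3989)/2 = 13829.5 km.
Circular speed at r₁: v₁ = √(μ/r₁) = √(40686.7/23670) = 1.311 km/s.
On the transfer ellipse at r₁, vis-viva gives v_a = √[μ(2/r₁ − 1/a_t)] = 0.7041 km/s.
First burn Δv₁ = |v_a − v₁| = 0.6069 km/s.
At r₂, v₂ = √(μ/r₂) = 3.1937 km/s.
Transfer-orbit speed at r₂: v_p = √[μ(2/r₂ − 1/a_t)] = 4.1782 km/s.
Second burn Δv₂ = |v₂ − v_p| = 0.9845 km/s.
Total Δv = Δv₁ + Δv₂ = 1.591 km/s.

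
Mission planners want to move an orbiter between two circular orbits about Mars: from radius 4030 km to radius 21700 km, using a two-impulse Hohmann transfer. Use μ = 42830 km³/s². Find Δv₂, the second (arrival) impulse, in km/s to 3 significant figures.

Semi-major axis of the transfer orbit: a_t = (4030 + 21700)/2 = 12865 km.
Circular speed at r = 21700 km: v_c = √(μ/r) = 1.4049 km/s.
Transfer-orbit speed at the same r (vis-viva, a = a_t): v_t = √[μ(2/r − 1/a_t)] = 0.78631 km/s.
Δv₂ = |v_t − v_c| = |0.78631 − 1.4049| = 0.6186 km/s.

Δv₂ = 0.619 km/s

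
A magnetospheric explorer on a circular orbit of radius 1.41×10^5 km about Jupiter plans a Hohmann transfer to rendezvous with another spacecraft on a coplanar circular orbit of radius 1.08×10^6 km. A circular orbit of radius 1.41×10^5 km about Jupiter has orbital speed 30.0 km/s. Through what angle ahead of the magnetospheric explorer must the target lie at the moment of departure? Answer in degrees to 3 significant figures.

From the circular-orbit relation v² = μ/r at r = 1.41×10^5 km: μ = v²r = (30.0)² × 1.41×10^5 = 1.26900×10^8 km³/s².
Transfer-ellipse semi-major axis a_t = (r₁ + r₂)/2 = (1.410×10^5 + 1.080×10^6)/2 = 6.105×10^5 km.
The half-period of the transfer ellipse is t = π√(a_t³/μ) = 1.3303×10^5 s.
Target angular speed ω₂ = √(μ/r₂³) = 1.0037×10^-5 rad/s.
Angle swept by the target during transfer: ω₂·t = 1.3352 rad = 76.501°.
The magnetospheric explorer traverses 180° on the transfer ellipse, so the target must lead by 180° − 76.501° = 103°.

φ = 103°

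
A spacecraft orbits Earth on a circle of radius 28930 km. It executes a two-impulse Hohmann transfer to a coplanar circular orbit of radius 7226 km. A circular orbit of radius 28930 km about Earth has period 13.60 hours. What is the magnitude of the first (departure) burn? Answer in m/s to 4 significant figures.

From Kepler's third law T² = 4π²r³/μ at r = 28930 km, T = 13.60 hours = 13.60 × 3600 s = 48960 s: μ = 4π²r³/T² = 3.98770×10^5 km³/s².
Semi-major axis of the transfer orbit: a_t = (28930 + 7226)/2 = 18078 km.
On the circular orbit at r = 28930 km, v_c = √(μ/r) = 3.7127 km/s.
Vis-viva on the transfer ellipse at r = 28930 km gives v_t = √[μ(2/r − 1/a_t)] = 2.3473 km/s.
Δv₁ = |v_t − v_c| = |2.3473 − 3.7127| = 1.365 km/s.

Δv₁ = 1365 m/s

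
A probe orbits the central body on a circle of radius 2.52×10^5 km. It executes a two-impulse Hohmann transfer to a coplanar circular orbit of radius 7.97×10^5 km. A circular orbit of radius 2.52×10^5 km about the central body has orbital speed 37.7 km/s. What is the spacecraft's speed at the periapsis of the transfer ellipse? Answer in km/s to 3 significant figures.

From the circular-orbit relation v² = μ/r at r = 2.52×10^5 km: μ = v²r = (37.7)² × 2.52×10^5 = 3.58165×10^8 km³/s².
The Hohmann ellipse has a_t = (r₁ + r₂)/2 = 5.245×10^5 km.
The periapsis of the transfer ellipse is at r = 2.520×10^5 km.
Applying v² = μ(2/r − 1/a_t): v = 46.47 km/s.

v = 46.5 km/s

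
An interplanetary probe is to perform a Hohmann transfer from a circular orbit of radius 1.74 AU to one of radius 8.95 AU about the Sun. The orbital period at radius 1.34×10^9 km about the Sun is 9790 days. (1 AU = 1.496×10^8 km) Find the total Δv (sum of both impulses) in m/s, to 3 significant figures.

From Kepler's third law T² = 4π²r³/μ at r = 1.34×10^9 km, T = 9790 days = 9790 × 86400 s = 8.45856×10^8 s: μ = 4π²r³/T² = 1.32764×10^11 km³/s².
In km: r₁ = 1.74 × 1.496×10^8 = 2.60304×10^8 km; r₂ = 8.95 × 1.496×10^8 = 1.33892×10^9 km.
Semi-major axis of the transfer orbit: a_t = (2.60304×10^8 + 1.33892×10^9)/2 = 7.99612×10^8 km.
Circular speed at r₁: v₁ = √(μ/r₁) = √(1.32764×10^11/2.60304×10^8) = 22.58 km/s.
On the transfer ellipse at r₁, v² = μ(2/r − 1/a) gives v_p = √[μ(2/r₁ − 1/a_t)] = 29.22 km/s.
First burn Δv₁ = |v_p − v₁| = 6.640 km/s.
At r₂, v₂ = √(μ/r₂) = 9.958 km/s.
Transfer-orbit speed at r₂: v_a = √[μ(2/r₂ − 1/a_t)] = 5.682 km/s.
Second burn Δv₂ = |v₂ − v_a| = 4.276 km/s.
Δv = Δv₁ + Δv₂ = 6.640 + 4.276 = 10.92 km/s.

Δv = 10900 m/s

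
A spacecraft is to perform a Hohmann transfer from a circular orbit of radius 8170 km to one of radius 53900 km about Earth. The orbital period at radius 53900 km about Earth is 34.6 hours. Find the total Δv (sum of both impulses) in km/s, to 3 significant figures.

From Kepler's third law T² = 4π²r³/μ at r = 53900 km, T = 34.6 hours = 34.6 × 3600 s = 1.2456×10^5 s: μ = 4π²r³/T² = 3.98445×10^5 km³/s².
Transfer-ellipse semi-major axis a_t = (r₁ + r₂)/2 = (8170 + 53900)/2 = 31035 km.
Circular speed at r₁: v₁ = √(μ/r₁) = √(3.98445×10^5/8170) = 6.9835 km/s.
Transfer-orbit speed at r₁ (vis-viva): v_p = √[μ(2/r₁ − 1/a_t)] = 9.2033 km/s.
First burn Δv₁ = |v_p − v₁| = 2.220 km/s.
At r₂, v₂ = √(μ/r₂) = 2.719 km/s.
Transfer-orbit speed at r₂: v_a = √[μ(2/r₂ − 1/a_t)] = 1.395 km/s.
Second burn Δv₂ = |v₂ − v_a| = 1.324 km/s.
Total Δv = Δv₁ + Δv₂ = 3.544 km/s.

Δv = 3.54 km/s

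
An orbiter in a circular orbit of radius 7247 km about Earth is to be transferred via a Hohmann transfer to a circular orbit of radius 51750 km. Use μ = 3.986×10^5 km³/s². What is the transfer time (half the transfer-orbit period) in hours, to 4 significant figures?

Semi-major axis of the transfer orbit: a_t = (7247 + 51750)/2 = 29498.5 km.
Half the transfer-orbit period gives t = π√(a_t³/μ) = 25210 s.
Converting: 25210 s ÷ 3600 s/hour = 7.003 hours.

t = 7.003 hours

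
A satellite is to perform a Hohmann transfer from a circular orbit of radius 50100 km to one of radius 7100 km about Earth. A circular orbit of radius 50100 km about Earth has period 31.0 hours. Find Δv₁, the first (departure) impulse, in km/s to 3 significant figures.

Δv₁ = 1.42 km/s

From Kepler's third law T² = 4π²r³/μ at r = 50100 km, T = 31.0 hours = 31.0 × 3600 s = 1.116×10^5 s: μ = 4π²r³/T² = 3.98607×10^5 km³/s².
Transfer-ellipse semi-major axis a_t = (r₁ + r₂)/2 = (50100 + 7100)/2 = 28600 km.
On the circular orbit at r = 50100 km, v_c = √(μ/r) = 2.8207 km/s.
Transfer-orbit speed at the same r (vis-viva, a = a_t): v_t = √[μ(2/r − 1/a_t)] = 1.4054 km/s.
Δv₁ = |v_t − v_c| = |1.4054 − 2.8207| = 1.415 km/s.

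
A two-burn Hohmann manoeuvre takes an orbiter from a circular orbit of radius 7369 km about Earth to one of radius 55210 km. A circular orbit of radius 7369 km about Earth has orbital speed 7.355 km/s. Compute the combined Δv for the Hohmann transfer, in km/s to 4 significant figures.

From the circular-orbit relation v² = μ/r at r = 7369 km: μ = v²r = (7.355)² × 7369 = 3.98634×10^5 km³/s².
Transfer-ellipse semi-major axis a_t = (r₁ + r₂)/2 = (7369 + 55210)/2 = 31289.5 km.
Circular speed at r₁: v₁ = √(μ/r₁) = √(3.98634×10^5/7369) = 7.355 km/s.
On the transfer ellipse at r₁, v² = μ(2/r − 1/a) gives v_p = √[μ(2/r₁ − 1/a_t)] = 9.770 km/s.
First burn Δv₁ = |v_p − v₁| = 2.415 km/s.
At r₂, v₂ = √(μ/r₂) = 2.687 km/s.
Transfer-orbit speed at r₂: v_a = √[μ(2/r₂ − 1/a_t)] = 1.304 km/s.
Second burn Δv₂ = |v₂ − v_a| = 1.383 km/s.
Δv = Δv₁ + Δv₂ = 2.415 + 1.383 = 3.798 km/s.

Δv = 3.798 km/s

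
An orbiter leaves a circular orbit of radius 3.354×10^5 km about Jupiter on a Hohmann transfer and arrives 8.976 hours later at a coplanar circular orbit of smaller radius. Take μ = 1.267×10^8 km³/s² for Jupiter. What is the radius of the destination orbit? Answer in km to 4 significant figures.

Transfer time t = 8.976 hours = 32313.6 s, and t = π√(a_t³/μ).
So a_t = (μ t²/π²)^(1/3) = (1.267×10^8 × (32313.6)² / π²)^(1/3) = 2.3755×10^5 km.
Since a_t = (r₁ + r₂)/2, r₂ = 2a_t − r₁ = 2×2.3755×10^5 − 3.354×10^5 = 1.397×10^5 km.

r₂ = 1.397×10^5 km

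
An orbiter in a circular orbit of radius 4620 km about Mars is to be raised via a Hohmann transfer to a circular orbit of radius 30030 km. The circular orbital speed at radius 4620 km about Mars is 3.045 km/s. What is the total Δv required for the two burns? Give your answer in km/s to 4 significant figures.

Δv = 1.542 km/s

From the circular-orbit relation v² = μ/r at r = 4620 km: μ = v²r = (3.045)² × 4620 = 42836.8 km³/s².
The Hohmann ellipse has a_t = (r₁ + r₂)/2 = 17325 km.
Circular speed at r₁: v₁ = √(μ/r₁) = √(42836.8/4620) = 3.04500 km/s.
Transfer-orbit speed at r₁ (v² = μ(2/r − 1/a)): v_p = √[μ(2/r₁ − 1/a_t)] = 4.00893 km/s.
First burn Δv₁ = |v_p − v₁| = 0.96393 km/s.
Circular speed at r₂: v₂ = √(μ/r₂) = 1.19435 km/s.
Transfer-orbit speed at r₂: v_a = √[μ(2/r₂ − 1/a_t)] = 0.616758 km/s.
Second burn Δv₂ = |v₂ − v_a| = 0.57759 km/s.
Total Δv = Δv₁ + Δv₂ = 1.542 km/s.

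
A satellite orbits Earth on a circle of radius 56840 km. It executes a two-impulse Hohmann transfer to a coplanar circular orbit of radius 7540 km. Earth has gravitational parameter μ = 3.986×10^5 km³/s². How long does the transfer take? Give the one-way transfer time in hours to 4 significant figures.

t = 7.983 hours

Transfer-ellipse semi-major axis a_t = (r₁ + r₂)/2 = (56840 + 7540)/2 = 32190 km.
Half the transfer-orbit period gives t = π√(a_t³/μ) = 28740 s.
Converting: 28740 s ÷ 3600 s/hour = 7.983 hours.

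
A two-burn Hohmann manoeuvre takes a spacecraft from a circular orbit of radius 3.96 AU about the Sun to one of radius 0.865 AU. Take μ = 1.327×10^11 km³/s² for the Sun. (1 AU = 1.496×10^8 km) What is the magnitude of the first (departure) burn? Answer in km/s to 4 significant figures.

In km: r₁ = 3.96 × 1.496×10^8 = 5.92416×10^8 km; r₂ = 0.865 × 1.496×10^8 = 1.29404×10^8 km.
Semi-major axis of the transfer orbit: a_t = (5.92416×10^8 + 1.29404×10^8)/2 = 3.6091×10^8 km.
On the circular orbit at r = 5.92416×10^8 km, v_c = √(μ/r) = 14.967 km/s.
Transfer-orbit speed at the same r (vis-viva, a = a_t): v_t = √[μ(2/r − 1/a_t)] = 8.9618 km/s.
Δv₁ = |v_t − v_c| = |8.9618 − 14.967| = 6.005 km/s.

Δv₁ = 6.005 km/s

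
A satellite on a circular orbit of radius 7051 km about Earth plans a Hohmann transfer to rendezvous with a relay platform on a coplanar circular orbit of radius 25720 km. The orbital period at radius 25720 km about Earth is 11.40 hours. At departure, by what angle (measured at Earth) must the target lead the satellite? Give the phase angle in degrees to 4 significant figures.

φ = 88.47°

From Kepler's third law T² = 4π²r³/μ at r = 25720 km, T = 11.40 hours = 11.40 × 3600 s = 41040 s: μ = 4π²r³/T² = 3.98803×10^5 km³/s².
The Hohmann ellipse has a_t = (r₁ + r₂)/2 = 16385.5 km.
The half-period of the transfer ellipse is t = π√(a_t³/μ) = 10434.2 s.
Target angular speed ω₂ = √(μ/r₂³) = 1.53099×10^-4 rad/s.
Angle swept by the target during transfer: ω₂·t = 1.5975 rad = 91.53°.
The satellite traverses 180° on the transfer ellipse, so the target must lead by 180° − 91.53° = 88.47°.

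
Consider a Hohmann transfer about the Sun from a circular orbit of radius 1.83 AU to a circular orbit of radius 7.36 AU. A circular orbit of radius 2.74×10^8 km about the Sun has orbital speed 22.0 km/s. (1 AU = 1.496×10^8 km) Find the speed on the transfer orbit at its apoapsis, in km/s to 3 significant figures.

v = 6.93 km/s

From the circular-orbit relation v² = μ/r at r = 2.74×10^8 km: μ = v²r = (22.0)² × 2.74×10^8 = 1.32616×10^11 km³/s².
In km: r₁ = 1.83 × 1.496×10^8 = 2.73768×10^8 km; r₂ = 7.36 × 1.496×10^8 = 1.101056×10^9 km.
Transfer-ellipse semi-major axis a_t = (r₁ + r₂)/2 = (2.73768×10^8 + 1.101056×10^9)/2 = 6.87412×10^8 km.
The apoapsis of the transfer ellipse is at r = 1.101056×10^9 km.
Vis-viva: v = √[μ(2/r − 1/a_t)] = √[1.32616×10^11 × (2/1.101056×10^9 − 1/6.87412×10^8)] = 6.926 km/s.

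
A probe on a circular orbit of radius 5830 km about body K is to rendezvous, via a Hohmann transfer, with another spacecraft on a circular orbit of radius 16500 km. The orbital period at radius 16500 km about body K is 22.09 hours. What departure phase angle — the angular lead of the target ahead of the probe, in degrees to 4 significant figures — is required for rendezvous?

φ = 79.81°

From Kepler's third law T² = 4π²r³/μ at r = 16500 km, T = 22.09 hours = 22.09 × 3600 s = 79524 s: μ = 4π²r³/T² = 28042.4 km³/s².
Semi-major axis of the transfer orbit: a_t = (5830 + 16500)/2 = 11165 km.
Transfer time t = π√(a_t³/μ) = 22132.5 s.
The target's mean motion on its circular orbit is ω₂ = √(μ/r₂³) = 7.90099×10^-5 rad/s.
Angle swept by the target during transfer: ω₂·t = 1.7487 rad = 100.19°.
Arrival is 180° from departure on the ellipse, so φ = 180° − 100.19° = 79.81°.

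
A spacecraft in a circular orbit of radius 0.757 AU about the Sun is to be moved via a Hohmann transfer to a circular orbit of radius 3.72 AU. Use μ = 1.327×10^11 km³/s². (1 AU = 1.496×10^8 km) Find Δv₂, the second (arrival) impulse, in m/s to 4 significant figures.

In km: r₁ = 0.757 × 1.496×10^8 = 1.132472×10^8 km; r₂ = 3.72 × 1.496×10^8 = 5.56512×10^8 km.
The Hohmann ellipse has a_t = (r₁ + r₂)/2 = 3.348796×10^8 km.
Circular speed at r = 5.56512×10^8 km: v_c = √(μ/r) = 15.442 km/s.
Vis-viva on the transfer ellipse at r = 5.56512×10^8 km gives v_t = √[μ(2/r − 1/a_t)] = 8.9798 km/s.
Δv₂ = |v_t − v_c| = |8.9798 − 15.442| = 6.462 km/s.

Δv₂ = 6462 m/s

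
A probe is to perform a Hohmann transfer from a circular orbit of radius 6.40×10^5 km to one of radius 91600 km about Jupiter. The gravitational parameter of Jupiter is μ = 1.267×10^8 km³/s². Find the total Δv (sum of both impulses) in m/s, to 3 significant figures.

The Hohmann ellipse has a_t = (r₁ + r₂)/2 = 3.658×10^5 km.
At r₁ the circular-orbit speed is v₁ = √(μ/r₁) = 14.07 km/s.
On the transfer ellipse at r₁, vis-viva gives v_a = √[μ(2/r₁ − 1/a_t)] = 7.041 km/s.
First burn Δv₁ = |v_a − v₁| = 7.029 km/s.
At r₂, v₂ = √(μ/r₂) = 37.19 km/s.
Transfer-orbit speed at r₂: v_p = √[μ(2/r₂ − 1/a_t)] = 49.19 km/s.
Second burn Δv₂ = |v₂ − v_p| = 12.00 km/s.
Δv = Δv₁ + Δv₂ = 7.029 + 12.00 = 19.03 km/s.

Δv = 19000 m/s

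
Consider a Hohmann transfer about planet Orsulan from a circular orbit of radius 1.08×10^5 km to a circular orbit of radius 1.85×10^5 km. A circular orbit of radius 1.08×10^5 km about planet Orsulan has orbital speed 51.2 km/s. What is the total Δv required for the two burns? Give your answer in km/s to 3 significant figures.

Δv = 11.9 km/s

From the circular-orbit relation v² = μ/r at r = 1.08×10^5 km: μ = v²r = (51.2)² × 1.08×10^5 = 2.83116×10^8 km³/s².
The Hohmann ellipse has a_t = (r₁ + r₂)/2 = 1.465×10^5 km.
At r₁ the circular-orbit speed is v₁ = √(μ/r₁) = 51.200 km/s.
Transfer-orbit speed at r₁ (vis-viva equation): v_p = √[μ(2/r₁ − 1/a_t)] = 57.536 km/s.
First burn Δv₁ = |v_p − v₁| = 6.336 km/s.
At r₂, v₂ = √(μ/r₂) = 39.1197 km/s.
Transfer-orbit speed at r₂: v_a = √[μ(2/r₂ − 1/a_t)] = 33.5884 km/s.
Second burn Δv₂ = |v₂ − v_a| = 5.531 km/s.
Total Δv = Δv₁ + Δv₂ = 11.87 km/s.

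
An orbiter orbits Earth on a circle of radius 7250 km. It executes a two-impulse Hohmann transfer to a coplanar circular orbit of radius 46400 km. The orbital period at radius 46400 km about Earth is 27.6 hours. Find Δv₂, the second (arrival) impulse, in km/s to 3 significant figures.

From Kepler's third law T² = 4π²r³/μ at r = 46400 km, T = 27.6 hours = 27.6 × 3600 s = 99360 s: μ = 4π²r³/T² = 3.99476×10^5 km³/s².
Semi-major axis of the transfer orbit: a_t = (7250 + 46400)/2 = 26825 km.
On the circular orbit at r = 46400 km, v_c = √(μ/r) = 2.934 km/s.
Transfer-orbit speed at the same r (vis-viva, a = a_t): v_t = √[μ(2/r − 1/a_t)] = 1.525 km/s.
Δv₂ = |v_t − v_c| = |1.525 − 2.934| = 1.409 km/s.

Δv₂ = 1.41 km/s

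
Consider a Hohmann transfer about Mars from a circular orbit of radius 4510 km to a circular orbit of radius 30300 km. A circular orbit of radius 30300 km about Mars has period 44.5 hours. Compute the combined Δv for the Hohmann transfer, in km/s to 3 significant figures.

From Kepler's third law T² = 4π²r³/μ at r = 30300 km, T = 44.5 hours = 44.5 × 3600 s = 1.602×10^5 s: μ = 4π²r³/T² = 42792.0 km³/s².
The Hohmann ellipse has a_t = (r₁ + r₂)/2 = 17405 km.
At r₁ the circular-orbit speed is v₁ = √(μ/r₁) = 3.0803 km/s.
Transfer-orbit speed at r₁ (vis-viva equation): v_p = √[μ(2/r₁ − 1/a_t)] = 4.0642 km/s.
First burn Δv₁ = |v_p − v₁| = 0.9839 km/s.
At r₂, v₂ = √(μ/r₂) = 1.1884 km/s.
Transfer-orbit speed at r₂: v_a = √[μ(2/r₂ − 1/a_t)] = 0.60494 km/s.
Second burn Δv₂ = |v₂ − v_a| = 0.5835 km/s.
Δv = Δv₁ + Δv₂ = 0.9839 + 0.5835 = 1.567 km/s.

Δv = 1.57 km/s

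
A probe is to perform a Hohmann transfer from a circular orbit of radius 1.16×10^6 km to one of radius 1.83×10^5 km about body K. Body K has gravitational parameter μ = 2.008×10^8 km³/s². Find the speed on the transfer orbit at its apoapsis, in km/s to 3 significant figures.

v = 6.87 km/s

Transfer-ellipse semi-major axis a_t = (r₁ + r₂)/2 = (1.160×10^6 + 1.830×10^5)/2 = 6.715×10^5 km.
The apoapsis of the transfer ellipse is at r = 1.160×10^6 km.
Vis-viva: v = √[μ(2/r − 1/a_t)] = √[2.008×10^8 × (2/1.160×10^6 − 1/6.715×10^5)] = 6.868 km/s.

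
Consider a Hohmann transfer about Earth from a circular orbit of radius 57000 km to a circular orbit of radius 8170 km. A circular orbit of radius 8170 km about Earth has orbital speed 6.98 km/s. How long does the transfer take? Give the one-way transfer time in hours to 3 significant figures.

t = 8.14 hours

From the circular-orbit relation v² = μ/r at r = 8170 km: μ = v²r = (6.98)² × 8170 = 3.98046×10^5 km³/s².
The Hohmann ellipse has a_t = (r₁ + r₂)/2 = 32585 km.
By Kepler's third law the transfer-orbit period is T = 2π√(a_t³/μ), so t = T/2 = 29290 s.
Converting: 29290 s ÷ 3600 s/hour = 8.14 hours.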